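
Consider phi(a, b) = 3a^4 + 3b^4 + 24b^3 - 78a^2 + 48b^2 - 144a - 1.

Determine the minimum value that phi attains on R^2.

phi(a,b) separates as P(a) + Q(b) − 1, so its minimum is min P + min Q − 1.
P'(a) = 12(a - 4)(a + 1)(a + 3) vanishes at a ∈ {-3, -1, 4}; Q'(b) = 12b(b + 2)(b + 4) vanishes at b ∈ {-4, -2, 0}.
Local minima of P (where P''>0): P(-3)=-27, P(4)=-1056. Local minima of Q: Q(-4)=0, Q(0)=0.
So the global minimum of phi is P(4) + Q(-4) − 1 = -1056 + 0 − 1 = -1057, attained at (4, -4).

-1057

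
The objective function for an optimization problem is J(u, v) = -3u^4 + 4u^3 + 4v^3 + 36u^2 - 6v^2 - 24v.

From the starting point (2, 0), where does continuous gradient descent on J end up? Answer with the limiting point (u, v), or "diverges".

J is separable, so gradient descent decouples: u follows -∂J/∂u, v follows -∂J/∂v.
∂J/∂u = -12u(u - 3)(u + 2); at u=2 this is 96, so u decreases.
∂J/∂v = 12(v - 2)(v + 1); at v=0 this is -24, so v increases.
u converges to its nearest critical value 0 (a local min of the u-part); v converges to 2. The iterate converges to (0, 2).

(0, 2)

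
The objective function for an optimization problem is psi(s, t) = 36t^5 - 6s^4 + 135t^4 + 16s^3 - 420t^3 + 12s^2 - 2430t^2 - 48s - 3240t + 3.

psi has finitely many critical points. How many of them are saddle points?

psi separates as a function of s plus a function of t, so ∇psi=0 decouples.
∂psi/∂s = -24(s - 2)(s - 1)(s + 1) = 0 at s ∈ {-1, 1, 2}; ∂psi/∂t = 180(t - 3)(t + 1)(t + 2)(t + 3) = 0 at t ∈ {-3, -2, -1, 3}.
The Hessian is diagonal: diag(psi_ss, psi_tt). Second derivatives: psi_ss(-1)=-144, psi_ss(1)=48, psi_ss(2)=-72; psi_tt(-3)=-2160, psi_tt(-2)=900, psi_tt(-1)=-1440, psi_tt(3)=21600.
Saddle points occur where the two diagonal entries have opposite signs: (-1, -2), (-1, 3), (1, -3), (1, -1), (2, -2), (2, 3). Count: 6.

6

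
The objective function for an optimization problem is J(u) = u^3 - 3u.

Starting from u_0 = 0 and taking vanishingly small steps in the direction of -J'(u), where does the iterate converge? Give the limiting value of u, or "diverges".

J'(u) = 3(u - 1)(u + 1), so J'(0) = -3.
Gradient descent moves in the -J' direction, i.e. u is increasing.
The nearest critical point in that direction is u = 1, where J'' = 6 > 0 (a local minimum). The iterate converges there.

1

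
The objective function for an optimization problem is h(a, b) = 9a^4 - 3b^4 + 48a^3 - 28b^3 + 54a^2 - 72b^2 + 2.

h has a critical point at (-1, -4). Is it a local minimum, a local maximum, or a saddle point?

The mixed partial ∂²h/∂a∂b is 0, so the Hessian at any point is diag(h_aa, h_bb) = diag(36(3a^2 + 8a + 3), -12(3b^2 + 14b + 12)).
At (-1, -4): H = diag(-72, -48).
Both eigenvalues are negative, so H is negative definite: a local maximum.

local maximum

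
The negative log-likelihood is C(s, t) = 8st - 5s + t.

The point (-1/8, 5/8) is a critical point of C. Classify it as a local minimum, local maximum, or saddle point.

saddle point

The Hessian of C is constant: H = [[0, 8], [8, 0]].
det(H) = 0·0 − 8² = -64.
Since det(H) < 0, H is indefinite and the critical point is a saddle point.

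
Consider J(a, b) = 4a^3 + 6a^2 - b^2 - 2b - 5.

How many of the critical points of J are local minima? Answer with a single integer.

0

J separates as a function of a plus a function of b, so ∇J=0 decouples.
∂J/∂a = 12a(a + 1) = 0 at a ∈ {-1, 0}; ∂J/∂b = -2(b + 1) = 0 at b ∈ {-1}.
The Hessian is diagonal: diag(J_aa, J_bb). Second derivatives: J_aa(-1)=-12, J_aa(0)=12; J_bb(-1)=-2.
Local minima occur where both diagonal entries positive: none. Count: 0.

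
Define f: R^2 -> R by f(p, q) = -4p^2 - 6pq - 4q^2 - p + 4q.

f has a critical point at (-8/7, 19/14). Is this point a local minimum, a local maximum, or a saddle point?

local maximum

The Hessian of f is constant: H = [[-8, -6], [-6, -8]].
det(H) = (-8)·(-8) − (-6)² = 28.
det(H) > 0 and tr(H) = -16 < 0, so H is negative definite and the point is a local maximum.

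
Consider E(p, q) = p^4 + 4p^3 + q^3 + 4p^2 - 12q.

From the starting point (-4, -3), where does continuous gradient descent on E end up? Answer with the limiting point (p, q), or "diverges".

diverges

E is separable, so gradient descent decouples: p follows -∂E/∂p, q follows -∂E/∂q.
∂E/∂p = 4p(p + 1)(p + 2); at p=-4 this is -96, so p increases.
∂E/∂q = 3(q - 2)(q + 2); at q=-3 this is 15, so q decreases.
The q-coordinate has no critical point in that direction and runs off to infinity.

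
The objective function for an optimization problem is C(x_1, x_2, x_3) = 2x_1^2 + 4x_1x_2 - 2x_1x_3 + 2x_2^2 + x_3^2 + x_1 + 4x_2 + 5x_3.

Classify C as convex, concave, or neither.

neither

C is quadratic, so its Hessian is the constant matrix H = [[4, 4, -2], [4, 4, 0], [-2, 0, 2]].
Leading principal minors: 4, 0, -16.
Neither pattern holds ⇒ H is indefinite ⇒ neither convex nor concave.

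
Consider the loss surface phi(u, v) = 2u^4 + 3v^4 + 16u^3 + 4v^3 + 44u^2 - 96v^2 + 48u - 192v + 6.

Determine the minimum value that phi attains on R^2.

phi(u,v) separates as P(u) + Q(v) + 6, so its minimum is min P + min Q + 6.
P'(u) = 8(u + 1)(u + 2)(u + 3) vanishes at u ∈ {-3, -2, -1}; Q'(v) = 12(v - 4)(v + 1)(v + 4) vanishes at v ∈ {-4, -1, 4}.
Local minima of P (where P''>0): P(-3)=-18, P(-1)=-18. Local minima of Q: Q(-4)=-256, Q(4)=-1280.
So the global minimum of phi is P(-3) + Q(4) + 6 = -18 − 1280 + 6 = -1292, attained at (-3, 4).

-1292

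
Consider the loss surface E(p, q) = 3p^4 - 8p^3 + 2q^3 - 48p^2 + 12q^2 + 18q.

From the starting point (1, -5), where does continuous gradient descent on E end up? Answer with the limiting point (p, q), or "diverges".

E is separable, so gradient descent decouples: p follows -∂E/∂p, q follows -∂E/∂q.
∂E/∂p = 12p(p - 4)(p + 2); at p=1 this is -108, so p increases.
∂E/∂q = 6(q + 1)(q + 3); at q=-5 this is 48, so q decreases.
The q-coordinate has no critical point in that direction and runs off to infinity.

diverges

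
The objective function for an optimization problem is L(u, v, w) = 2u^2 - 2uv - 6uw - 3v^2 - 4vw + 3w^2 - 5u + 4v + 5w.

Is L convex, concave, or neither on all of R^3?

L is quadratic, so its Hessian is the constant matrix H = [[4, -2, -6], [-2, -6, -4], [-6, -4, 6]].
Leading principal minors: 4, -28, -112.
Neither pattern holds ⇒ H is indefinite ⇒ neither convex nor concave.

neither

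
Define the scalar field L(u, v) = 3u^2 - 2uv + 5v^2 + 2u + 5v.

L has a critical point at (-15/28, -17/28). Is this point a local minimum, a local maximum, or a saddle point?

The Hessian of L is constant: H = [[6, -2], [-2, 10]].
det(H) = 6·10 − (-2)² = 56.
det(H) > 0 and tr(H) = 16 > 0, so H is positive definite and the point is a local minimum.

local minimum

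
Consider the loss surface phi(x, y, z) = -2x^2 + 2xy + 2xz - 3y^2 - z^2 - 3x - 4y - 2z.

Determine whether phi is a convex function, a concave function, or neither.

concave

phi is quadratic, so its Hessian is the constant matrix H = [[-4, 2, 2], [2, -6, 0], [2, 0, -2]].
Leading principal minors: -4, 20, -16.
Signs alternate −, +, − ⇒ H ≺ 0 ⇒ concave.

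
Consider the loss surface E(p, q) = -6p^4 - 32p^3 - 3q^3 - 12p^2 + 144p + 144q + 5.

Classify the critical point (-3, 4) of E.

local maximum

The mixed partial ∂²E/∂p∂q is 0, so the Hessian at any point is diag(E_pp, E_qq) = diag(-24(3p^2 + 8p + 1), -18q).
At (-3, 4): H = diag(-96, -72).
Both eigenvalues are negative, so H is negative definite: a local maximum.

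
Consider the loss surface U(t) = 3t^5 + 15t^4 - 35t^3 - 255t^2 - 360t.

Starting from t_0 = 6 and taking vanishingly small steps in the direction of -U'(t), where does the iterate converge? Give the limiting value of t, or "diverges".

3

U'(t) = 15(t - 3)(t + 1)(t + 2)(t + 4), so U'(6) = 25200.
Gradient descent moves in the -U' direction, i.e. t is decreasing.
The nearest critical point in that direction is t = 3, where U'' = 2100 > 0 (a local minimum). The iterate converges there.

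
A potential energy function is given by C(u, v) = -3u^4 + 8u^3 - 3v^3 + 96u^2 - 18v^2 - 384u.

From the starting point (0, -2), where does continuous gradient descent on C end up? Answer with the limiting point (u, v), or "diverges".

C is separable, so gradient descent decouples: u follows -∂C/∂u, v follows -∂C/∂v.
∂C/∂u = -12(u - 4)(u - 2)(u + 4); at u=0 this is -384, so u increases.
∂C/∂v = -9v(v + 4); at v=-2 this is 36, so v decreases.
u converges to its nearest critical value 2 (a local min of the u-part); v converges to -4. The iterate converges to (2, -4).

(2, -4)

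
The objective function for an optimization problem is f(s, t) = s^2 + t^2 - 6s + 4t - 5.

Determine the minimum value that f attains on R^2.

f(s,t) separates as P(s) + Q(t) − 5, so its minimum is min P + min Q − 5.
P'(s) = 2s - 6 vanishes at s ∈ {3}; Q'(t) = 2(t + 2) vanishes at t ∈ {-2}.
Local minima of P (where P''>0): P(3)=-9. Local minima of Q: Q(-2)=-4.
So the global minimum of f is P(3) + Q(-2) − 5 = -9 − 4 − 5 = -18, attained at (3, -2).

-18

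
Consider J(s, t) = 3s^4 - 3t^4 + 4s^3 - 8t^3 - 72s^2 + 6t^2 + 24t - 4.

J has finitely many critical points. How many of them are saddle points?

J separates as a function of s plus a function of t, so ∇J=0 decouples.
∂J/∂s = 12s(s - 3)(s + 4) = 0 at s ∈ {-4, 0, 3}; ∂J/∂t = -12(t - 1)(t + 1)(t + 2) = 0 at t ∈ {-2, -1, 1}.
The Hessian is diagonal: diag(J_ss, J_tt). Second derivatives: J_ss(-4)=336, J_ss(0)=-144, J_ss(3)=252; J_tt(-2)=-36, J_tt(-1)=24, J_tt(1)=-72.
Saddle points occur where the two diagonal entries have opposite signs: (-4, -2), (-4, 1), (0, -1), (3, -2), (3, 1). Count: 5.

5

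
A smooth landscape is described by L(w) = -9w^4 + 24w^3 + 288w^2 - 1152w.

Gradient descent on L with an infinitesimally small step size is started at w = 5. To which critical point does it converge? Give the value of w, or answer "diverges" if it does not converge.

L'(w) = -36(w - 4)(w - 2)(w + 4), so L'(5) = -972.
Gradient descent moves in the -L' direction, i.e. w is increasing.
There is no critical point above w=5, and L' keeps the same sign, so the iterate runs off to +∞.

diverges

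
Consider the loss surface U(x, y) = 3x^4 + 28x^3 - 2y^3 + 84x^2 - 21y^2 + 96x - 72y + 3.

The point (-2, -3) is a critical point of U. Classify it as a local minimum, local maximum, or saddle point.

The mixed partial ∂²U/∂x∂y is 0, so the Hessian at any point is diag(U_xx, U_yy) = diag(12(3x^2 + 14x + 14), -6(2y + 7)).
At (-2, -3): H = diag(-24, -6).
Both eigenvalues are negative, so H is negative definite: a local maximum.

local maximum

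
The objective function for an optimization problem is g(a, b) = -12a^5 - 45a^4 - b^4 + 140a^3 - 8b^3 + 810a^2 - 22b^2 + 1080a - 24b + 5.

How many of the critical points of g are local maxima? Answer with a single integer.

4

g separates as a function of a plus a function of b, so ∇g=0 decouples.
∂g/∂a = -60(a - 3)(a + 1)(a + 2)(a + 3) = 0 at a ∈ {-3, -2, -1, 3}; ∂g/∂b = -4(b + 1)(b + 2)(b + 3) = 0 at b ∈ {-3, -2, -1}.
The Hessian is diagonal: diag(g_aa, g_bb). Second derivatives: g_aa(-3)=720, g_aa(-2)=-300, g_aa(-1)=480, g_aa(3)=-7200; g_bb(-3)=-8, g_bb(-2)=4, g_bb(-1)=-8.
Local maxima occur where both diagonal entries negative: (-2, -3), (-2, -1), (3, -3), (3, -1). Count: 4.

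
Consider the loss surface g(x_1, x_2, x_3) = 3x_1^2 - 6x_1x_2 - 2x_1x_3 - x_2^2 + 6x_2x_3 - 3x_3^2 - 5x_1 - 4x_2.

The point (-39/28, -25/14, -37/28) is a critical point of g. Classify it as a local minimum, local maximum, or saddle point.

The Hessian is constant: H = [[6, -6, -2], [-6, -2, 6], [-2, 6, -6]].
Leading principal minors: Δ₁ = 6, Δ₂ = -48, Δ₃ = 224.
The minors fit neither the all-positive nor the alternating-sign pattern, so H is indefinite: a saddle point.

saddle point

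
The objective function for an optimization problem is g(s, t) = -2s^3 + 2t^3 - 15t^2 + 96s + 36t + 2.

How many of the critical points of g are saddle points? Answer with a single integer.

g separates as a function of s plus a function of t, so ∇g=0 decouples.
∂g/∂s = -6(s - 4)(s + 4) = 0 at s ∈ {-4, 4}; ∂g/∂t = 6(t - 3)(t - 2) = 0 at t ∈ {2, 3}.
The Hessian is diagonal: diag(g_ss, g_tt). Second derivatives: g_ss(-4)=48, g_ss(4)=-48; g_tt(2)=-6, g_tt(3)=6.
Saddle points occur where the two diagonal entries have opposite signs: (-4, 2), (4, 3). Count: 2.

2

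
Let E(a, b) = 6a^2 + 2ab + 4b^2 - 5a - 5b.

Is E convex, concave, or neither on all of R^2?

E is quadratic, so its Hessian is the constant matrix H = [[12, 2], [2, 8]].
det(H) = 92, tr(H) = 20.
det(H) > 0 and tr(H) > 0, so H is positive definite everywhere: convex.

convex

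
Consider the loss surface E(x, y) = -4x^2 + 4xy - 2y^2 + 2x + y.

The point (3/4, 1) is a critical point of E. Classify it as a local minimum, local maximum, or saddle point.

local maximum

The Hessian of E is constant: H = [[-8, 4], [4, -4]].
det(H) = (-8)·(-4) − 4² = 16.
det(H) > 0 and tr(H) = -12 < 0, so H is negative definite and the point is a local maximum.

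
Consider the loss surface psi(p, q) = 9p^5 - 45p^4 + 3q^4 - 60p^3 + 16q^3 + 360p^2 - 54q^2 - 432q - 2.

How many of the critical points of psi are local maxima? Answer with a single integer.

2

psi separates as a function of p plus a function of q, so ∇psi=0 decouples.
∂psi/∂p = 45p(p - 4)(p - 2)(p + 2) = 0 at p ∈ {-2, 0, 2, 4}; ∂psi/∂q = 12(q - 3)(q + 3)(q + 4) = 0 at q ∈ {-4, -3, 3}.
The Hessian is diagonal: diag(psi_pp, psi_qq). Second derivatives: psi_pp(-2)=-2160, psi_pp(0)=720, psi_pp(2)=-720, psi_pp(4)=2160; psi_qq(-4)=84, psi_qq(-3)=-72, psi_qq(3)=504.
Local maxima occur where both diagonal entries negative: (-2, -3), (2, -3). Count: 2.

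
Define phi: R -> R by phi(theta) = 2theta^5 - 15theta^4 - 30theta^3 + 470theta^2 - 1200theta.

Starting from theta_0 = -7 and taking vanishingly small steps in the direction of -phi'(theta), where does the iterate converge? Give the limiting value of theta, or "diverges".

diverges

phi'(theta) = 10(theta - 5)(theta - 3)(theta - 2)(theta + 4), so phi'(-7) = 32400.
Gradient descent moves in the -phi' direction, i.e. theta is decreasing.
There is no critical point below theta=-7, and phi' keeps the same sign, so the iterate runs off to −∞.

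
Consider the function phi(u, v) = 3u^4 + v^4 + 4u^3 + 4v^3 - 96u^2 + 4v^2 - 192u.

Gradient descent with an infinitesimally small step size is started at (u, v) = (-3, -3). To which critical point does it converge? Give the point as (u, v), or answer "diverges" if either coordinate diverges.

(-4, -2)

phi is separable, so gradient descent decouples: u follows -∂phi/∂u, v follows -∂phi/∂v.
∂phi/∂u = 12(u - 4)(u + 1)(u + 4); at u=-3 this is 168, so u decreases.
∂phi/∂v = 4v(v + 1)(v + 2); at v=-3 this is -24, so v increases.
u converges to its nearest critical value -4 (a local min of the u-part); v converges to -2. The iterate converges to (-4, -2).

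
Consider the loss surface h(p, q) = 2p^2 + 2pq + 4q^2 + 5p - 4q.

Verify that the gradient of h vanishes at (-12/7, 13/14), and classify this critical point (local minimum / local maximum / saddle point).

local minimum

∇h = (4p + 2q + 5, 2p + 8q - 4); substituting (-12/7, 13/14) gives ∇h = (0, 0), so (-12/7, 13/14) is indeed a critical point.
The Hessian of h is constant: H = [[4, 2], [2, 8]].
det(H) = 4·8 − 2² = 28.
det(H) > 0 and tr(H) = 12 > 0, so H is positive definite and the point is a local minimum.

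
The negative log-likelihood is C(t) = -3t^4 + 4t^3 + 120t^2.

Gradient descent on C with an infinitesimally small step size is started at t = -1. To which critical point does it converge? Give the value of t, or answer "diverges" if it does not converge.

0

C'(t) = -12t(t - 5)(t + 4), so C'(-1) = -216.
Gradient descent moves in the -C' direction, i.e. t is increasing.
The nearest critical point in that direction is t = 0, where C'' = 240 > 0 (a local minimum). The iterate converges there.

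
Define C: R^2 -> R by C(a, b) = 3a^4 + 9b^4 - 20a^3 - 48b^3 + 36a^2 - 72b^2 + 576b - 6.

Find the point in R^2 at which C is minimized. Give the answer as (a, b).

C(a,b) separates as P(a) + Q(b) − 6, so its minimum is min P + min Q − 6.
P'(a) = 12a(a - 3)(a - 2) vanishes at a ∈ {0, 2, 3}; Q'(b) = 36(b - 4)(b - 2)(b + 2) vanishes at b ∈ {-2, 2, 4}.
Local minima of P (where P''>0): P(0)=0, P(3)=27. Local minima of Q: Q(-2)=-912, Q(4)=384.
So the global minimum of C is P(0) + Q(-2) − 6 = 0 − 912 − 6 = -918, attained at (0, -2).

(0, -2)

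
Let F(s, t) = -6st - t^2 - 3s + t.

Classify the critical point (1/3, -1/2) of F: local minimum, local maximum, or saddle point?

saddle point

The Hessian of F is constant: H = [[0, -6], [-6, -2]].
det(H) = 0·(-2) − (-6)² = -36.
Since det(H) < 0, H is indefinite and the critical point is a saddle point.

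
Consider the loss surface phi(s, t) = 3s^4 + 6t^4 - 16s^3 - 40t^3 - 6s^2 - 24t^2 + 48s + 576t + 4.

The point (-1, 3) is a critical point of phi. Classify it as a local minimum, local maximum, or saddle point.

The mixed partial ∂²phi/∂s∂t is 0, so the Hessian at any point is diag(phi_ss, phi_tt) = diag(12(3s^2 - 8s - 1), 24(3t^2 - 10t - 2)).
At (-1, 3): H = diag(120, -120).
The eigenvalues have opposite signs, so H is indefinite: a saddle point.

saddle point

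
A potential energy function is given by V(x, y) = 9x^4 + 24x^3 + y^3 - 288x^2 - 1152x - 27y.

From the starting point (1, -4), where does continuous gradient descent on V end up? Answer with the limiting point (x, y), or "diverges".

V is separable, so gradient descent decouples: x follows -∂V/∂x, y follows -∂V/∂y.
∂V/∂x = 36(x - 4)(x + 2)(x + 4); at x=1 this is -1620, so x increases.
∂V/∂y = 3(y - 3)(y + 3); at y=-4 this is 21, so y decreases.
The y-coordinate has no critical point in that direction and runs off to infinity.

diverges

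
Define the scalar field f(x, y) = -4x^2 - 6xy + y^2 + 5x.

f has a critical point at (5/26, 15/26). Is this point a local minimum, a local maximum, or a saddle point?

saddle point

The Hessian of f is constant: H = [[-8, -6], [-6, 2]].
det(H) = (-8)·2 − (-6)² = -52.
Since det(H) < 0, H is indefinite and the critical point is a saddle point.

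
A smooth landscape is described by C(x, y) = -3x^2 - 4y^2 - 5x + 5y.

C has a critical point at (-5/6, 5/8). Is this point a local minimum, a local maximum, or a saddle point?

The Hessian of C is constant: H = [[-6, 0], [0, -8]].
det(H) = (-6)·(-8) − 0² = 48.
det(H) > 0 and tr(H) = -14 < 0, so H is negative definite and the point is a local maximum.

local maximum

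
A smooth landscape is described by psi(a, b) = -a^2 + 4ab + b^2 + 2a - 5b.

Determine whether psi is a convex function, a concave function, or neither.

neither

psi is quadratic, so its Hessian is the constant matrix H = [[-2, 4], [4, 2]].
det(H) = -20, tr(H) = 0.
det(H) < 0, so H is indefinite: neither convex nor concave.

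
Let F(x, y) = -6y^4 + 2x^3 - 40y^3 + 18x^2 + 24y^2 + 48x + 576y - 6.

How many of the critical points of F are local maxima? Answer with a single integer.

F separates as a function of x plus a function of y, so ∇F=0 decouples.
∂F/∂x = 6(x + 2)(x + 4) = 0 at x ∈ {-4, -2}; ∂F/∂y = -24(y - 2)(y + 3)(y + 4) = 0 at y ∈ {-4, -3, 2}.
The Hessian is diagonal: diag(F_xx, F_yy). Second derivatives: F_xx(-4)=-12, F_xx(-2)=12; F_yy(-4)=-144, F_yy(-3)=120, F_yy(2)=-720.
Local maxima occur where both diagonal entries negative: (-4, -4), (-4, 2). Count: 2.

2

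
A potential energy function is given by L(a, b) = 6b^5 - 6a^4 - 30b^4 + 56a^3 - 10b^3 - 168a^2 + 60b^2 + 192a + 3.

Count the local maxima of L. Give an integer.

L separates as a function of a plus a function of b, so ∇L=0 decouples.
∂L/∂a = -24(a - 4)(a - 2)(a - 1) = 0 at a ∈ {1, 2, 4}; ∂L/∂b = 30b(b - 4)(b - 1)(b + 1) = 0 at b ∈ {-1, 0, 1, 4}.
The Hessian is diagonal: diag(L_aa, L_bb). Second derivatives: L_aa(1)=-72, L_aa(2)=48, L_aa(4)=-144; L_bb(-1)=-300, L_bb(0)=120, L_bb(1)=-180, L_bb(4)=1800.
Local maxima occur where both diagonal entries negative: (1, -1), (1, 1), (4, -1), (4, 1). Count: 4.

4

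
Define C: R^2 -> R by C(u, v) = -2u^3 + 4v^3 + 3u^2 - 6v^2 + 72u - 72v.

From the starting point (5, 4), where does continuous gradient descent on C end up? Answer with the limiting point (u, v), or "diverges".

C is separable, so gradient descent decouples: u follows -∂C/∂u, v follows -∂C/∂v.
∂C/∂u = -6(u - 4)(u + 3); at u=5 this is -48, so u increases.
∂C/∂v = 12(v - 3)(v + 2); at v=4 this is 72, so v decreases.
The u-coordinate has no critical point in that direction and runs off to infinity.

diverges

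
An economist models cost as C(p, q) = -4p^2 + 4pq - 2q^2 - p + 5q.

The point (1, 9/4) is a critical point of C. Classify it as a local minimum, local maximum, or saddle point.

local maximum

The Hessian of C is constant: H = [[-8, 4], [4, -4]].
det(H) = (-8)·(-4) − 4² = 16.
det(H) > 0 and tr(H) = -12 < 0, so H is negative definite and the point is a local maximum.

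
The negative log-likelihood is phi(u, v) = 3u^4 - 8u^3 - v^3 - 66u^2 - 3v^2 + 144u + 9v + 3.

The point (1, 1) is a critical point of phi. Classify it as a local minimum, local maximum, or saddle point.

local maximum

The mixed partial ∂²phi/∂u∂v is 0, so the Hessian at any point is diag(phi_uu, phi_vv) = diag(12(3u^2 - 4u - 11), -6(v + 1)).
At (1, 1): H = diag(-144, -12).
Both eigenvalues are negative, so H is negative definite: a local maximum.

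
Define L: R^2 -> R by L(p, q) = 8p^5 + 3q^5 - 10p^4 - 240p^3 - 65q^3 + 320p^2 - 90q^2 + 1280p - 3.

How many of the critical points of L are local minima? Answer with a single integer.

L separates as a function of p plus a function of q, so ∇L=0 decouples.
∂L/∂p = 40(p - 4)(p - 2)(p + 1)(p + 4) = 0 at p ∈ {-4, -1, 2, 4}; ∂L/∂q = 15q(q - 4)(q + 1)(q + 3) = 0 at q ∈ {-3, -1, 0, 4}.
The Hessian is diagonal: diag(L_pp, L_qq). Second derivatives: L_pp(-4)=-5760, L_pp(-1)=1800, L_pp(2)=-1440, L_pp(4)=3200; L_qq(-3)=-630, L_qq(-1)=150, L_qq(0)=-180, L_qq(4)=2100.
Local minima occur where both diagonal entries positive: (-1, -1), (-1, 4), (4, -1), (4, 4). Count: 4.

4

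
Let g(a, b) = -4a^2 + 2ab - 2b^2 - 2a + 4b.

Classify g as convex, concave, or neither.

g is quadratic, so its Hessian is the constant matrix H = [[-8, 2], [2, -4]].
det(H) = 28, tr(H) = -12.
det(H) > 0 and tr(H) < 0, so H is negative definite everywhere: concave.

concave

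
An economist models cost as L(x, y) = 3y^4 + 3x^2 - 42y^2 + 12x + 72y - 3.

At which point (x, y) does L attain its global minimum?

(-2, -3)

L(x,y) separates as P(x) + Q(y) − 3, so its minimum is min P + min Q − 3.
P'(x) = 6x + 12 vanishes at x ∈ {-2}; Q'(y) = 12(y - 2)(y - 1)(y + 3) vanishes at y ∈ {-3, 1, 2}.
Local minima of P (where P''>0): P(-2)=-12. Local minima of Q: Q(-3)=-351, Q(2)=24.
So the global minimum of L is P(-2) + Q(-3) − 3 = -12 − 351 − 3 = -366, attained at (-2, -3).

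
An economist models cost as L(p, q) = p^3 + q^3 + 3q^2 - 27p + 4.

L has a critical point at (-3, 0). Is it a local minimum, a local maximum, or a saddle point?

The mixed partial ∂²L/∂p∂q is 0, so the Hessian at any point is diag(L_pp, L_qq) = diag(6p, 6(q + 1)).
At (-3, 0): H = diag(-18, 6).
The eigenvalues have opposite signs, so H is indefinite: a saddle point.

saddle point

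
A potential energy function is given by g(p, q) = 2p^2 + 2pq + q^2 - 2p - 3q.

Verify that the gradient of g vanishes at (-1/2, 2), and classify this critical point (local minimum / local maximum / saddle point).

∇g = (4p + 2q - 2, 2p + 2q - 3); substituting (-1/2, 2) gives ∇g = (0, 0), so (-1/2, 2) is indeed a critical point.
The Hessian of g is constant: H = [[4, 2], [2, 2]].
det(H) = 4·2 − 2² = 4.
det(H) > 0 and tr(H) = 6 > 0, so H is positive definite and the point is a local minimum.

local minimum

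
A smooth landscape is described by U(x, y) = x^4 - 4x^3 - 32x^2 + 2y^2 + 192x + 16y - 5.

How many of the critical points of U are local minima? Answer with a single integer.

2

U separates as a function of x plus a function of y, so ∇U=0 decouples.
∂U/∂x = 4(x - 4)(x - 3)(x + 4) = 0 at x ∈ {-4, 3, 4}; ∂U/∂y = 4(y + 4) = 0 at y ∈ {-4}.
The Hessian is diagonal: diag(U_xx, U_yy). Second derivatives: U_xx(-4)=224, U_xx(3)=-28, U_xx(4)=32; U_yy(-4)=4.
Local minima occur where both diagonal entries positive: (-4, -4), (4, -4). Count: 2.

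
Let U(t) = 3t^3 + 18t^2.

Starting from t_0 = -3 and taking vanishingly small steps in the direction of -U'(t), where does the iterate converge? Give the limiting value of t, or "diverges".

U'(t) = 9t(t + 4), so U'(-3) = -27.
Gradient descent moves in the -U' direction, i.e. t is increasing.
The nearest critical point in that direction is t = 0, where U'' = 36 > 0 (a local minimum). The iterate converges there.

0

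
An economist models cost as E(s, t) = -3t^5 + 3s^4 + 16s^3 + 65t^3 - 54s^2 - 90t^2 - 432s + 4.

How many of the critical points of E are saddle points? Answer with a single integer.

E separates as a function of s plus a function of t, so ∇E=0 decouples.
∂E/∂s = 12(s - 3)(s + 3)(s + 4) = 0 at s ∈ {-4, -3, 3}; ∂E/∂t = -15t(t - 3)(t - 1)(t + 4) = 0 at t ∈ {-4, 0, 1, 3}.
The Hessian is diagonal: diag(E_ss, E_tt). Second derivatives: E_ss(-4)=84, E_ss(-3)=-72, E_ss(3)=504; E_tt(-4)=2100, E_tt(0)=-180, E_tt(1)=150, E_tt(3)=-630.
Saddle points occur where the two diagonal entries have opposite signs: (-4, 0), (-4, 3), (-3, -4), (-3, 1), (3, 0), (3, 3). Count: 6.

6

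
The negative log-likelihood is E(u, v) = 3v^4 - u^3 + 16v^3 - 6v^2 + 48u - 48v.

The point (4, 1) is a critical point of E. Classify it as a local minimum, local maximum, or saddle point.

The mixed partial ∂²E/∂u∂v is 0, so the Hessian at any point is diag(E_uu, E_vv) = diag(-6u, 12(3v^2 + 8v - 1)).
At (4, 1): H = diag(-24, 120).
The eigenvalues have opposite signs, so H is indefinite: a saddle point.

saddle point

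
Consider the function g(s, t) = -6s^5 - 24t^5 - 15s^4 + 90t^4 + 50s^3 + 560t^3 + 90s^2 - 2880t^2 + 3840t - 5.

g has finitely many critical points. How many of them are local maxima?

g separates as a function of s plus a function of t, so ∇g=0 decouples.
∂g/∂s = -30s(s - 2)(s + 1)(s + 3) = 0 at s ∈ {-3, -1, 0, 2}; ∂g/∂t = -120(t - 4)(t - 2)(t - 1)(t + 4) = 0 at t ∈ {-4, 1, 2, 4}.
The Hessian is diagonal: diag(g_ss, g_tt). Second derivatives: g_ss(-3)=900, g_ss(-1)=-180, g_ss(0)=180, g_ss(2)=-900; g_tt(-4)=28800, g_tt(1)=-1800, g_tt(2)=1440, g_tt(4)=-5760.
Local maxima occur where both diagonal entries negative: (-1, 1), (-1, 4), (2, 1), (2, 4). Count: 4.

4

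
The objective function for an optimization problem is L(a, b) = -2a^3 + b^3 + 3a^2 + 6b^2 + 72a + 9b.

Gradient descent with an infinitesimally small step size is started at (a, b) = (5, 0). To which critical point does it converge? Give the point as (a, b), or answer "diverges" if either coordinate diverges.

diverges

L is separable, so gradient descent decouples: a follows -∂L/∂a, b follows -∂L/∂b.
∂L/∂a = -6(a - 4)(a + 3); at a=5 this is -48, so a increases.
∂L/∂b = 3(b + 1)(b + 3); at b=0 this is 9, so b decreases.
The a-coordinate has no critical point in that direction and runs off to infinity.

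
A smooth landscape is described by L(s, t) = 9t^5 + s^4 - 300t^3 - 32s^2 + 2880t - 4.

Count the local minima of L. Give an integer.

4

L separates as a function of s plus a function of t, so ∇L=0 decouples.
∂L/∂s = 4s(s - 4)(s + 4) = 0 at s ∈ {-4, 0, 4}; ∂L/∂t = 45(t - 4)(t - 2)(t + 2)(t + 4) = 0 at t ∈ {-4, -2, 2, 4}.
The Hessian is diagonal: diag(L_ss, L_tt). Second derivatives: L_ss(-4)=128, L_ss(0)=-64, L_ss(4)=128; L_tt(-4)=-4320, L_tt(-2)=2160, L_tt(2)=-2160, L_tt(4)=4320.
Local minima occur where both diagonal entries positive: (-4, -2), (-4, 4), (4, -2), (4, 4). Count: 4.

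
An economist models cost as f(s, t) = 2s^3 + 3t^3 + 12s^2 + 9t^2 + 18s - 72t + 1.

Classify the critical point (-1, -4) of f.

The mixed partial ∂²f/∂s∂t is 0, so the Hessian at any point is diag(f_ss, f_tt) = diag(12(s + 2), 18(t + 1)).
At (-1, -4): H = diag(12, -54).
The eigenvalues have opposite signs, so H is indefinite: a saddle point.

saddle point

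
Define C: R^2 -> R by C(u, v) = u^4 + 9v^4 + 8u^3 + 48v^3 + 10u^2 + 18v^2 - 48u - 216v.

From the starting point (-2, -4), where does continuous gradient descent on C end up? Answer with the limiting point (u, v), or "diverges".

(1, -3)

C is separable, so gradient descent decouples: u follows -∂C/∂u, v follows -∂C/∂v.
∂C/∂u = 4(u - 1)(u + 3)(u + 4); at u=-2 this is -24, so u increases.
∂C/∂v = 36(v - 1)(v + 2)(v + 3); at v=-4 this is -360, so v increases.
u converges to its nearest critical value 1 (a local min of the u-part); v converges to -3. The iterate converges to (1, -3).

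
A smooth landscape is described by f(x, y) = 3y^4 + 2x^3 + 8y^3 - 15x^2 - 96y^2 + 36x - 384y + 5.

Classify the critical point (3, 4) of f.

The mixed partial ∂²f/∂x∂y is 0, so the Hessian at any point is diag(f_xx, f_yy) = diag(6(2x - 5), 12(3y^2 + 4y - 16)).
At (3, 4): H = diag(6, 576).
Both eigenvalues are positive, so H is positive definite: a local minimum.

local minimum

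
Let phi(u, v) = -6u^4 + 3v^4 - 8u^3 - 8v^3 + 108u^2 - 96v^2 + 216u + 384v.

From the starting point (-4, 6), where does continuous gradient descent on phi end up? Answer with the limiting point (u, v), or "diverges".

phi is separable, so gradient descent decouples: u follows -∂phi/∂u, v follows -∂phi/∂v.
∂phi/∂u = -24(u - 3)(u + 1)(u + 3); at u=-4 this is 504, so u decreases.
∂phi/∂v = 12(v - 4)(v - 2)(v + 4); at v=6 this is 960, so v decreases.
The u-coordinate has no critical point in that direction and runs off to infinity.

diverges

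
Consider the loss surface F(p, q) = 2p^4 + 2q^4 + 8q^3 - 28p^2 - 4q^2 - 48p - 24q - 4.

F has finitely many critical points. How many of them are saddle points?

4

F separates as a function of p plus a function of q, so ∇F=0 decouples.
∂F/∂p = 8(p - 3)(p + 1)(p + 2) = 0 at p ∈ {-2, -1, 3}; ∂F/∂q = 8(q - 1)(q + 1)(q + 3) = 0 at q ∈ {-3, -1, 1}.
The Hessian is diagonal: diag(F_pp, F_qq). Second derivatives: F_pp(-2)=40, F_pp(-1)=-32, F_pp(3)=160; F_qq(-3)=64, F_qq(-1)=-32, F_qq(1)=64.
Saddle points occur where the two diagonal entries have opposite signs: (-2, -1), (-1, -3), (-1, 1), (3, -1). Count: 4.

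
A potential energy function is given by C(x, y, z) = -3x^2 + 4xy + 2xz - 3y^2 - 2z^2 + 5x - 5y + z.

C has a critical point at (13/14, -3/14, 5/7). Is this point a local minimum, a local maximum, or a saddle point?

The Hessian is constant: H = [[-6, 4, 2], [4, -6, 0], [2, 0, -4]].
Leading principal minors: Δ₁ = -6, Δ₂ = 20, Δ₃ = -56.
The minors alternate sign starting negative (−, +, −), so H is negative definite: a local maximum.

local maximum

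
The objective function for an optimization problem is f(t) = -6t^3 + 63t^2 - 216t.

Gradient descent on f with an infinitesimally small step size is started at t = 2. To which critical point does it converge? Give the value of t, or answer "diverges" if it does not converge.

f'(t) = -18(t - 4)(t - 3), so f'(2) = -36.
Gradient descent moves in the -f' direction, i.e. t is increasing.
The nearest critical point in that direction is t = 3, where f'' = 18 > 0 (a local minimum). The iterate converges there.

3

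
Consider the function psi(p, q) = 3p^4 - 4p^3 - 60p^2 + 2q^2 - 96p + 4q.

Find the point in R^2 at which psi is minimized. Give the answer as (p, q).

psi(p,q) separates as A(p) + B(q), so its minimum is min A + min B.
A'(p) = 12(p - 4)(p + 1)(p + 2) vanishes at p ∈ {-2, -1, 4}; B'(q) = 4q + 4 vanishes at q ∈ {-1}.
Local minima of A (where A''>0): A(-2)=32, A(4)=-832. Local minima of B: B(-1)=-2.
So the global minimum of psi is A(4) + B(-1) = -832 − 2 = -834, attained at (4, -1).

(4, -1)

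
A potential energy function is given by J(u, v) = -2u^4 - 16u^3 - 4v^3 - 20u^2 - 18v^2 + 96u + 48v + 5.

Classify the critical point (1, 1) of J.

The mixed partial ∂²J/∂u∂v is 0, so the Hessian at any point is diag(J_uu, J_vv) = diag(-8(3u^2 + 12u + 5), -12(2v + 3)).
At (1, 1): H = diag(-160, -60).
Both eigenvalues are negative, so H is negative definite: a local maximum.

local maximum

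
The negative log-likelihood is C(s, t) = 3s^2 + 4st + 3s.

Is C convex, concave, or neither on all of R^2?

neither

C is quadratic, so its Hessian is the constant matrix H = [[6, 4], [4, 0]].
det(H) = -16, tr(H) = 6.
det(H) < 0, so H is indefinite: neither convex nor concave.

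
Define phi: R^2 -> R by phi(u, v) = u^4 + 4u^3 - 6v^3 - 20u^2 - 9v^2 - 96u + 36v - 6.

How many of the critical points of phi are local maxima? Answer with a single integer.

1

phi separates as a function of u plus a function of v, so ∇phi=0 decouples.
∂phi/∂u = 4(u - 3)(u + 2)(u + 4) = 0 at u ∈ {-4, -2, 3}; ∂phi/∂v = -18(v - 1)(v + 2) = 0 at v ∈ {-2, 1}.
The Hessian is diagonal: diag(phi_uu, phi_vv). Second derivatives: phi_uu(-4)=56, phi_uu(-2)=-40, phi_uu(3)=140; phi_vv(-2)=54, phi_vv(1)=-54.
Local maxima occur where both diagonal entries negative: (-2, 1). Count: 1.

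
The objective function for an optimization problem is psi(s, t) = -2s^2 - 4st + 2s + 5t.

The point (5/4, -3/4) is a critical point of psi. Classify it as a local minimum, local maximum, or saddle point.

saddle point

The Hessian of psi is constant: H = [[-4, -4], [-4, 0]].
det(H) = (-4)·0 − (-4)² = -16.
Since det(H) < 0, H is indefinite and the critical point is a saddle point.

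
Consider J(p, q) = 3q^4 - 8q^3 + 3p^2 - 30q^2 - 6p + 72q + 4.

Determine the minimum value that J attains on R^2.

-151

J(p,q) separates as A(p) + B(q) + 4, so its minimum is min A + min B + 4.
A'(p) = 6p - 6 vanishes at p ∈ {1}; B'(q) = 12(q - 3)(q - 1)(q + 2) vanishes at q ∈ {-2, 1, 3}.
Local minima of A (where A''>0): A(1)=-3. Local minima of B: B(-2)=-152, B(3)=-27.
So the global minimum of J is A(1) + B(-2) + 4 = -3 − 152 + 4 = -151, attained at (1, -2).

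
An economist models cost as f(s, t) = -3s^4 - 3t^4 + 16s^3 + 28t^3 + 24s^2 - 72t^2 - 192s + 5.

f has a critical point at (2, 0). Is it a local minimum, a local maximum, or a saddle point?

The mixed partial ∂²f/∂s∂t is 0, so the Hessian at any point is diag(f_ss, f_tt) = diag(12(-3s^2 + 8s + 4), 12(-3t^2 + 14t - 12)).
At (2, 0): H = diag(96, -144).
The eigenvalues have opposite signs, so H is indefinite: a saddle point.

saddle point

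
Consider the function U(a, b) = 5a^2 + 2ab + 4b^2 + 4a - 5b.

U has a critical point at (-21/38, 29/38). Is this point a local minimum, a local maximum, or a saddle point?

The Hessian of U is constant: H = [[10, 2], [2, 8]].
det(H) = 10·8 − 2² = 76.
det(H) > 0 and tr(H) = 18 > 0, so H is positive definite and the point is a local minimum.

local minimum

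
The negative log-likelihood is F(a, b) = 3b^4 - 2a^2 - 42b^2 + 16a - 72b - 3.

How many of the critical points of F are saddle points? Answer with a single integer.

F separates as a function of a plus a function of b, so ∇F=0 decouples.
∂F/∂a = -4(a - 4) = 0 at a ∈ {4}; ∂F/∂b = 12(b - 3)(b + 1)(b + 2) = 0 at b ∈ {-2, -1, 3}.
The Hessian is diagonal: diag(F_aa, F_bb). Second derivatives: F_aa(4)=-4; F_bb(-2)=60, F_bb(-1)=-48, F_bb(3)=240.
Saddle points occur where the two diagonal entries have opposite signs: (4, -2), (4, 3). Count: 2.

2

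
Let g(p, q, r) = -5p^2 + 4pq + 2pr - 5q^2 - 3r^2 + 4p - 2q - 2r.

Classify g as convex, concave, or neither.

concave

g is quadratic, so its Hessian is the constant matrix H = [[-10, 4, 2], [4, -10, 0], [2, 0, -6]].
Leading principal minors: -10, 84, -464.
Signs alternate −, +, − ⇒ H ≺ 0 ⇒ concave.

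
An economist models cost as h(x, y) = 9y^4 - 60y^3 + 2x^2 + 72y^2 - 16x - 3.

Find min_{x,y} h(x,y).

-419

h(x,y) separates as P(x) + Q(y) − 3, so its minimum is min P + min Q − 3.
P'(x) = 4x - 16 vanishes at x ∈ {4}; Q'(y) = 36y(y - 4)(y - 1) vanishes at y ∈ {0, 1, 4}.
Local minima of P (where P''>0): P(4)=-32. Local minima of Q: Q(0)=0, Q(4)=-384.
So the global minimum of h is P(4) + Q(4) − 3 = -32 − 384 − 3 = -419, attained at (4, 4).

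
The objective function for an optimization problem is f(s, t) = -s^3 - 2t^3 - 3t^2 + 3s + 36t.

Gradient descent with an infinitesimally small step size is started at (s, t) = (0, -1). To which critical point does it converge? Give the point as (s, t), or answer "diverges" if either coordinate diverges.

(-1, -3)

f is separable, so gradient descent decouples: s follows -∂f/∂s, t follows -∂f/∂t.
∂f/∂s = -3(s - 1)(s + 1); at s=0 this is 3, so s decreases.
∂f/∂t = -6(t - 2)(t + 3); at t=-1 this is 36, so t decreases.
s converges to its nearest critical value -1 (a local min of the s-part); t converges to -3. The iterate converges to (-1, -3).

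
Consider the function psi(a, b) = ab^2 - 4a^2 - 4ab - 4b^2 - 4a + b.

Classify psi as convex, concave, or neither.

neither

The term ab^2 is cubic, so the Hessian is not constant.
∂²psi/∂b² = 2a - 8, which takes both signs as a varies (negative for sufficiently negative a). A diagonal entry of the Hessian changing sign means the Hessian is neither positive- nor negative-semidefinite on all of R^2.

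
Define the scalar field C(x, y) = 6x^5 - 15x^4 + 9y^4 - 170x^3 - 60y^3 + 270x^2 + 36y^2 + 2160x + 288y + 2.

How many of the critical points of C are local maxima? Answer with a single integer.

C separates as a function of x plus a function of y, so ∇C=0 decouples.
∂C/∂x = 30(x - 4)(x - 3)(x + 2)(x + 3) = 0 at x ∈ {-3, -2, 3, 4}; ∂C/∂y = 36(y - 4)(y - 2)(y + 1) = 0 at y ∈ {-1, 2, 4}.
The Hessian is diagonal: diag(C_xx, C_yy). Second derivatives: C_xx(-3)=-1260, C_xx(-2)=900, C_xx(3)=-900, C_xx(4)=1260; C_yy(-1)=540, C_yy(2)=-216, C_yy(4)=360.
Local maxima occur where both diagonal entries negative: (-3, 2), (3, 2). Count: 2.

2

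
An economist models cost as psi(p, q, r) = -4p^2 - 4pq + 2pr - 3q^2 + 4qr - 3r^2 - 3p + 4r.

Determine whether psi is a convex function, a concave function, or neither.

concave

psi is quadratic, so its Hessian is the constant matrix H = [[-8, -4, 2], [-4, -6, 4], [2, 4, -6]].
Leading principal minors: -8, 32, -104.
Signs alternate −, +, − ⇒ H ≺ 0 ⇒ concave.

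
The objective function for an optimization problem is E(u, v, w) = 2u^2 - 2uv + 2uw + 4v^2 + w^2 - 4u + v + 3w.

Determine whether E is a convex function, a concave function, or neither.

E is quadratic, so its Hessian is the constant matrix H = [[4, -2, 2], [-2, 8, 0], [2, 0, 2]].
Leading principal minors: 4, 28, 24.
All positive ⇒ H ≻ 0 ⇒ convex.

convex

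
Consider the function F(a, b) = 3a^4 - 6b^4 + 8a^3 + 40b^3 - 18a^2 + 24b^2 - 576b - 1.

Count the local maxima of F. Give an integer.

F separates as a function of a plus a function of b, so ∇F=0 decouples.
∂F/∂a = 12a(a - 1)(a + 3) = 0 at a ∈ {-3, 0, 1}; ∂F/∂b = -24(b - 4)(b - 3)(b + 2) = 0 at b ∈ {-2, 3, 4}.
The Hessian is diagonal: diag(F_aa, F_bb). Second derivatives: F_aa(-3)=144, F_aa(0)=-36, F_aa(1)=48; F_bb(-2)=-720, F_bb(3)=120, F_bb(4)=-144.
Local maxima occur where both diagonal entries negative: (0, -2), (0, 4). Count: 2.

2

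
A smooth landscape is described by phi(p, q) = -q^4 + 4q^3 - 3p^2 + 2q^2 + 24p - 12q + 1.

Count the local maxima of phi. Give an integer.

phi separates as a function of p plus a function of q, so ∇phi=0 decouples.
∂phi/∂p = -6(p - 4) = 0 at p ∈ {4}; ∂phi/∂q = -4(q - 3)(q - 1)(q + 1) = 0 at q ∈ {-1, 1, 3}.
The Hessian is diagonal: diag(phi_pp, phi_qq). Second derivatives: phi_pp(4)=-6; phi_qq(-1)=-32, phi_qq(1)=16, phi_qq(3)=-32.
Local maxima occur where both diagonal entries negative: (4, -1), (4, 3). Count: 2.

2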